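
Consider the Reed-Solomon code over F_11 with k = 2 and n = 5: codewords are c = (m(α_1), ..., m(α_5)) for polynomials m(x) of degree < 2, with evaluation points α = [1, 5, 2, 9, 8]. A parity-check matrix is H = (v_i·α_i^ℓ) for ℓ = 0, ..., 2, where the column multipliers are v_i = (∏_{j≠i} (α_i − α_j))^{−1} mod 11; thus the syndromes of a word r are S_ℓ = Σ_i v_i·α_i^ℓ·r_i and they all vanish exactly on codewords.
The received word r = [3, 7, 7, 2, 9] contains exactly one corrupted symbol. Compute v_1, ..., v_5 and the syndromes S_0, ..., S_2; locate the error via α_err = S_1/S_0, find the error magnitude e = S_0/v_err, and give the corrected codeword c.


S = (10, 6, 8), error at position 2, error magnitude e = 10, c = [3, 8, 7, 2, 9].

Step 1: column multipliers v_i = (∏_{j≠i}(α_i − α_j))^{−1} mod 11.
  i = 1 (α = 1): (1−5)(1−2)(1−9)(1−8) = (−4)·(−1)·(−8)·(−7) = 224 ≡ 4, so v_1 = 4^{−1} = 3 (mod 11).
  i = 2 (α = 5): (5−1)(5−2)(5−9)(5−8) = 4·3·(−4)·(−3) = 144 ≡ 1, so v_2 = 1^{−1} = 1 (mod 11).
  i = 3 (α = 2): (2−1)(2−5)(2−9)(2−8) = 1·(−3)·(−7)·(−6) = −126 ≡ 6, so v_3 = 6^{−1} = 2 (mod 11).
  i = 4 (α = 9): (9−1)(9−5)(9−2)(9−8) = 8·4·7·1 = 224 ≡ 4, so v_4 = 4^{−1} = 3 (mod 11).
  i = 5 (α = 8): (8−1)(8−5)(8−2)(8−9) = 7·3·6·(−1) = −126 ≡ 6, so v_5 = 6^{−1} = 2 (mod 11).
  v = [3, 1, 2, 3, 2].
Step 2: syndromes of r = [3, 7, 7, 2, 9] (all sums mod 11).
  S_0 = Σ v_i r_i = 3·3 + 1·7 + 2·7 + 3·2 + 2·9 = 54 ≡ 10.
  S_1 = Σ v_i α_i r_i = 3·1·3 + 1·5·7 + 2·2·7 + 3·9·2 + 2·8·9 = 270 ≡ 6.
  α_i^2 mod 11 = [1, 3, 4, 4, 9].
  S_2 = Σ v_i α_i^2 r_i = 3·1·3 + 1·3·7 + 2·4·7 + 3·4·2 + 2·9·9 = 272 ≡ 8.
  S = (10, 6, 8) ≠ 0, so r is not a codeword (an error is present).
Step 3: locate the error. For a single error e at position i, S_ℓ = v_i·e·α_i^ℓ, so α_err = S_1/S_0.
  S_0^{−1} = 10^{−1} = 10 (mod 11), so α_err = 6·10 = 60 ≡ 5 = α_2. Error position i = 2.
  Consistency check: S_2/S_1 = 8·2 = 16 ≡ 5 = α_err ✓ (single-error assumption holds).
Step 4: error magnitude e = S_0/v_2 = S_0·∏_{j≠2}(α_2 − α_j) = 10·1 = 10 ≡ 10 (mod 11).
Step 5: correct position 2: c_2 = r_2 − e = 7 − 10 ≡ 8 (mod 11). Hence c = [3, 8, 7, 2, 9].
  Check: interpolating c through the α_i gives m(x) = 10 + 4·x (degree < 2) with m(α_i) = c_i for every i, so c is indeed a codeword.


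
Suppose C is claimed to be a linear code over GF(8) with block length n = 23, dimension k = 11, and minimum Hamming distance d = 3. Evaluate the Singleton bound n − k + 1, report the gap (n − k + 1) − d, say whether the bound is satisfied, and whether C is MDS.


Singleton RHS = n − k + 1 = 13, slack = 10, bound satisfied, not MDS.

Singleton bound: d ≤ n − k + 1.
Here n = 23, k = 11, so n − k + 1 = 13.
Given d = 3, check d ≤ 13: YES.
Slack = (n − k + 1) − d = 10.
The code is NOT MDS (slack = 10 > 0).
Description: the claimed parameters are [23, 11, 3]_8; such a code would be non-MDS.


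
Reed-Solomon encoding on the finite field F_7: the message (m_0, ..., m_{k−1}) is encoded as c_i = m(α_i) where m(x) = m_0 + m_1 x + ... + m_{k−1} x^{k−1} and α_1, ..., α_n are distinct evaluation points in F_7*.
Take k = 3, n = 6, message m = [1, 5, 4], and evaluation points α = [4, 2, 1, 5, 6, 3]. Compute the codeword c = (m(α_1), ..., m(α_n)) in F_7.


c = [1, 6, 3, 0, 0, 3]

Message polynomial: m(x) = 1 + 5·x + 4·x^2 (mod 7).
For each evaluation point α_i, compute m(α_i) mod 7:
  α_1 = 4: Horner steps 4 → 0 → 1, so m(4) = 1.
  α_2 = 2: Horner steps 4 → 6 → 6, so m(2) = 6.
  α_3 = 1: Horner steps 4 → 2 → 3, so m(1) = 3.
  α_4 = 5: Horner steps 4 → 4 → 0, so m(5) = 0.
  α_5 = 6: Horner steps 4 → 1 → 0, so m(6) = 0.
  α_6 = 3: Horner steps 4 → 3 → 3, so m(3) = 3.
Codeword c = [1, 6, 3, 0, 0, 3] ∈ F_7^6.


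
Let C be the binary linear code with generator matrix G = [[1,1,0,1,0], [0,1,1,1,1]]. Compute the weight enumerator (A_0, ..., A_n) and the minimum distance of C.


Weight distribution: A_0 = 1, A_3 = 2, A_4 = 1. Minimum distance d = 3.

Enumerate all 2^2 = 4 messages m ∈ F_2^2.
For each, compute codeword c = mG in F_2^5, then tally its weight.
  m = 00 → c = 00000, weight = 0.
  m = 10 → c = 11010, weight = 3.
  m = 01 → c = 01111, weight = 4.
  m = 11 → c = 10101, weight = 3.
Tally weights:
  weight 0: 1 codewords.
  weight 3: 2 codewords.
  weight 4: 1 codewords.
Minimum distance d = smallest w > 0 with A_w > 0 = 3.
Sanity: Σ A_w = 4 = 2^2 = 4 ✓.


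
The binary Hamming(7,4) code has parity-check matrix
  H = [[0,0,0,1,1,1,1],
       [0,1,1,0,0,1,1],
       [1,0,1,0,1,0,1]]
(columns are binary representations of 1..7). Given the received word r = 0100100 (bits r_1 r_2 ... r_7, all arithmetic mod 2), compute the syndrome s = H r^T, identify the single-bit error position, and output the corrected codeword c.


s = (1, 1, 1)^T, error position = 7, corrected codeword c = 0100101

Compute s = H r^T mod 2 one row at a time:
  s_1 = 0 + 1 + 0 + 0 = 1 ≡ 1 (mod 2).
  s_2 = 1 + 0 + 0 + 0 = 1 ≡ 1 (mod 2).
  s_3 = 0 + 0 + 1 + 0 = 1 ≡ 1 (mod 2).
s = (1, 1, 1)^T — this equals column 7 of H (binary 111), so error is at position 7.
Correct: flip bit 7 of r = 0100100 to get c = 0100101.


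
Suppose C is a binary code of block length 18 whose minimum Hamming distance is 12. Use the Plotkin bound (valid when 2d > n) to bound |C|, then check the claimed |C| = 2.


Plotkin bound M ≤ 4; given |C| = 2 ≤ bound (satisfied).

Check applicability: 2d = 24, n = 18.
2d − n = 6 > 0, so Plotkin applies.
Compute d/(2d−n) = 12/6 ≈ 2.0000.
⌊d/(2d−n)⌋ = 2.
Plotkin bound: M ≤ 2·2 = 4.
Given |C| = 2, check: satisfied.
This |C| is below the Plotkin bound.


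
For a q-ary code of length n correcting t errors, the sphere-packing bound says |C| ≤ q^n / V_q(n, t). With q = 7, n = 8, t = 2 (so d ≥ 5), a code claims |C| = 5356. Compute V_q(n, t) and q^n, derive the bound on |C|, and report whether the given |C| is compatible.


V_q(n, t) = 1057, q^n = 5764801, Hamming bound = 5453, |C| = 5356 ≤ bound (satisfied).

Step 1: Compute V_q(n, t) = Σ_{j=0}^2 C(n, j) (q−1)^j.
  j = 0: C(8,0)·(6)^0 = 1·1 = 1.
  j = 1: C(8,1)·(6)^1 = 8·6 = 48.
  j = 2: C(8,2)·(6)^2 = 28·36 = 1008.
  V_q(n, t) = 1 + 48 + 1008 = 1057.
Step 2: q^n = 7^8 = 5764801.
Step 3: Hamming bound ⌊q^n / V_q(n,t)⌋ = ⌊5764801/1057⌋ = 5453.
Step 4: Compare |C| = 5356 to 5453: satisfied.
The claimed |C| lies below the Hamming bound.


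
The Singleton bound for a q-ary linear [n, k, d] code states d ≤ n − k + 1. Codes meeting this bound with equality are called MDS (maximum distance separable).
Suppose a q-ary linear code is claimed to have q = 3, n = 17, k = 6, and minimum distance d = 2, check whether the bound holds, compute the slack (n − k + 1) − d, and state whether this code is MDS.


Singleton RHS = n − k + 1 = 12, slack = 10, bound satisfied, not MDS.

Singleton bound: d ≤ n − k + 1.
Here n = 17, k = 6, so n − k + 1 = 12.
Given d = 2, check d ≤ 12: YES.
Slack = (n − k + 1) − d = 10.
The code is NOT MDS (slack = 10 > 0).
Description: the claimed parameters are [17, 6, 2]_3; such a code would be non-MDS.


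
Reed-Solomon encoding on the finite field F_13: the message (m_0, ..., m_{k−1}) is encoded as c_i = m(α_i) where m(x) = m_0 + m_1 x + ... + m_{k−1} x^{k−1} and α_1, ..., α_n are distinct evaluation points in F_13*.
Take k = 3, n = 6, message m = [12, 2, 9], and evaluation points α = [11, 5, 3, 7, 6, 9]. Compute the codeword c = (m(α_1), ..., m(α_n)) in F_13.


c = [5, 0, 8, 12, 10, 5]

Message polynomial: m(x) = 12 + 2·x + 9·x^2 (mod 13).
For each evaluation point α_i, compute m(α_i) mod 13:
  α_1 = 11: Horner steps 9 → 10 → 5, so m(11) = 5.
  α_2 = 5: Horner steps 9 → 8 → 0, so m(5) = 0.
  α_3 = 3: Horner steps 9 → 3 → 8, so m(3) = 8.
  α_4 = 7: Horner steps 9 → 0 → 12, so m(7) = 12.
  α_5 = 6: Horner steps 9 → 4 → 10, so m(6) = 10.
  α_6 = 9: Horner steps 9 → 5 → 5, so m(9) = 5.
Codeword c = [5, 0, 8, 12, 10, 5] ∈ F_13^6.


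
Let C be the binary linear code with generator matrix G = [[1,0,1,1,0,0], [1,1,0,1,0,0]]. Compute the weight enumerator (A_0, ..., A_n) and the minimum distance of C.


Weight distribution: A_0 = 1, A_2 = 1, A_3 = 2. Minimum distance d = 2.

Enumerate all 2^2 = 4 messages m ∈ F_2^2.
For each, compute codeword c = mG in F_2^6, then tally its weight.
  m = 00 → c = 000000, weight = 0.
  m = 10 → c = 101100, weight = 3.
  m = 01 → c = 110100, weight = 3.
  m = 11 → c = 011000, weight = 2.
Tally weights:
  weight 0: 1 codewords.
  weight 2: 1 codewords.
  weight 3: 2 codewords.
Minimum distance d = smallest w > 0 with A_w > 0 = 2.
Sanity: Σ A_w = 4 = 2^2 = 4 ✓.


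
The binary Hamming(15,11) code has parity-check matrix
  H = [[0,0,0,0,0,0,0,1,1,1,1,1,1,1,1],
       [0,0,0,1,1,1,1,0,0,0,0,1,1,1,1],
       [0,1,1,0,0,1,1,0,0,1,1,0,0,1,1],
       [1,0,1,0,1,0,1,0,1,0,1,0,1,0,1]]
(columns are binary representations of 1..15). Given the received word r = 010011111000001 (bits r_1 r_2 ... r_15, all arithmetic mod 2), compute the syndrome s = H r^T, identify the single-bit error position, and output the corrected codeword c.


s = (1, 0, 0, 0)^T, error position = 8, corrected codeword c = 010011101000001

Compute s = H r^T mod 2 one row at a time:
  s_1 = 1 + 1 + 0 + 0 + 0 + 0 + 0 + 1 = 3 ≡ 1 (mod 2).
  s_2 = 0 + 1 + 1 + 1 + 0 + 0 + 0 + 1 = 4 ≡ 0 (mod 2).
  s_3 = 1 + 0 + 1 + 1 + 0 + 0 + 0 + 1 = 4 ≡ 0 (mod 2).
  s_4 = 0 + 0 + 1 + 1 + 1 + 0 + 0 + 1 = 4 ≡ 0 (mod 2).
s = (1, 0, 0, 0)^T — this equals column 8 of H (binary 1000), so error is at position 8.
Correct: flip bit 8 of r = 010011111000001 to get c = 010011101000001.


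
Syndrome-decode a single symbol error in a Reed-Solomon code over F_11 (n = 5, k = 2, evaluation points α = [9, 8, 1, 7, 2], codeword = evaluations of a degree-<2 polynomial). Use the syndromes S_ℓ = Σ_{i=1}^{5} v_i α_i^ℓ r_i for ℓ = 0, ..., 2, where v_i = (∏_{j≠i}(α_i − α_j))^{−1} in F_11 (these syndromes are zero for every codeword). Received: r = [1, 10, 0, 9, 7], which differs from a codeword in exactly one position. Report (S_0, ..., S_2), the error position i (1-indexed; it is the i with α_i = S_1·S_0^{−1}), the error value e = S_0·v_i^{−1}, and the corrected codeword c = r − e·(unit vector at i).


S = (8, 9, 6), error at position 2, error magnitude e = 5, c = [1, 5, 0, 9, 7].

Step 1: column multipliers v_i = (∏_{j≠i}(α_i − α_j))^{−1} mod 11.
  i = 1 (α = 9): (9−8)(9−1)(9−7)(9−2) = 1·8·2·7 = 112 ≡ 2, so v_1 = 2^{−1} = 6 (mod 11).
  i = 2 (α = 8): (8−9)(8−1)(8−7)(8−2) = (−1)·7·1·6 = −42 ≡ 2, so v_2 = 2^{−1} = 6 (mod 11).
  i = 3 (α = 1): (1−9)(1−8)(1−7)(1−2) = (−8)·(−7)·(−6)·(−1) = 336 ≡ 6, so v_3 = 6^{−1} = 2 (mod 11).
  i = 4 (α = 7): (7−9)(7−8)(7−1)(7−2) = (−2)·(−1)·6·5 = 60 ≡ 5, so v_4 = 5^{−1} = 9 (mod 11).
  i = 5 (α = 2): (2−9)(2−8)(2−1)(2−7) = (−7)·(−6)·1·(−5) = −210 ≡ 10, so v_5 = 10^{−1} = 10 (mod 11).
  v = [6, 6, 2, 9, 10].
Step 2: syndromes of r = [1, 10, 0, 9, 7] (all sums mod 11).
  S_0 = Σ v_i r_i = 6·1 + 6·10 + 2·0 + 9·9 + 10·7 = 217 ≡ 8.
  S_1 = Σ v_i α_i r_i = 6·9·1 + 6·8·10 + 2·1·0 + 9·7·9 + 10·2·7 = 1241 ≡ 9.
  α_i^2 mod 11 = [4, 9, 1, 5, 4].
  S_2 = Σ v_i α_i^2 r_i = 6·4·1 + 6·9·10 + 2·1·0 + 9·5·9 + 10·4·7 = 1249 ≡ 6.
  S = (8, 9, 6) ≠ 0, so r is not a codeword (an error is present).
Step 3: locate the error. For a single error e at position i, S_ℓ = v_i·e·α_i^ℓ, so α_err = S_1/S_0.
  S_0^{−1} = 8^{−1} = 7 (mod 11), so α_err = 9·7 = 63 ≡ 8 = α_2. Error position i = 2.
  Consistency check: S_2/S_1 = 6·5 = 30 ≡ 8 = α_err ✓ (single-error assumption holds).
Step 4: error magnitude e = S_0/v_2 = S_0·∏_{j≠2}(α_2 − α_j) = 8·2 = 16 ≡ 5 (mod 11).
Step 5: correct position 2: c_2 = r_2 − e = 10 − 5 ≡ 5 (mod 11). Hence c = [1, 5, 0, 9, 7].
  Check: interpolating c through the α_i gives m(x) = 4 + 7·x (degree < 2) with m(α_i) = c_i for every i, so c is indeed a codeword.


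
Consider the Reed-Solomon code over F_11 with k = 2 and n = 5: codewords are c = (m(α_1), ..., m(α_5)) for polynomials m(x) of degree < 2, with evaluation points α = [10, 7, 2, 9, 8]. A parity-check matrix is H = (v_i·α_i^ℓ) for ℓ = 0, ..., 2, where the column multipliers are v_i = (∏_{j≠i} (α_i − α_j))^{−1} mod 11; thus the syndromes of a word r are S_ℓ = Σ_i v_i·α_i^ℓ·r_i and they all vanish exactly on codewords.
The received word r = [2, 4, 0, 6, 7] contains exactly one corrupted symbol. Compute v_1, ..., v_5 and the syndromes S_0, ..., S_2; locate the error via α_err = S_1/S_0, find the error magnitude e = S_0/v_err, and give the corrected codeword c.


S = (5, 1, 9), error at position 4, error magnitude e = 7, c = [2, 4, 0, 10, 7].

Step 1: column multipliers v_i = (∏_{j≠i}(α_i − α_j))^{−1} mod 11.
  i = 1 (α = 10): (10−7)(10−2)(10−9)(10−8) = 3·8·1·2 = 48 ≡ 4, so v_1 = 4^{−1} = 3 (mod 11).
  i = 2 (α = 7): (7−10)(7−2)(7−9)(7−8) = (−3)·5·(−2)·(−1) = −30 ≡ 3, so v_2 = 3^{−1} = 4 (mod 11).
  i = 3 (α = 2): (2−10)(2−7)(2−9)(2−8) = (−8)·(−5)·(−7)·(−6) = 1680 ≡ 8, so v_3 = 8^{−1} = 7 (mod 11).
  i = 4 (α = 9): (9−10)(9−7)(9−2)(9−8) = (−1)·2·7·1 = −14 ≡ 8, so v_4 = 8^{−1} = 7 (mod 11).
  i = 5 (α = 8): (8−10)(8−7)(8−2)(8−9) = (−2)·1·6·(−1) = 12 ≡ 1, so v_5 = 1^{−1} = 1 (mod 11).
  v = [3, 4, 7, 7, 1].
Step 2: syndromes of r = [2, 4, 0, 6, 7] (all sums mod 11).
  S_0 = Σ v_i r_i = 3·2 + 4·4 + 7·0 + 7·6 + 1·7 = 71 ≡ 5.
  S_1 = Σ v_i α_i r_i = 3·10·2 + 4·7·4 + 7·2·0 + 7·9·6 + 1·8·7 = 606 ≡ 1.
  α_i^2 mod 11 = [1, 5, 4, 4, 9].
  S_2 = Σ v_i α_i^2 r_i = 3·1·2 + 4·5·4 + 7·4·0 + 7·4·6 + 1·9·7 = 317 ≡ 9.
  S = (5, 1, 9) ≠ 0, so r is not a codeword (an error is present).
Step 3: locate the error. For a single error e at position i, S_ℓ = v_i·e·α_i^ℓ, so α_err = S_1/S_0.
  S_0^{−1} = 5^{−1} = 9 (mod 11), so α_err = 1·9 = 9 ≡ 9 = α_4. Error position i = 4.
  Consistency check: S_2/S_1 = 9·1 = 9 ≡ 9 = α_err ✓ (single-error assumption holds).
Step 4: error magnitude e = S_0/v_4 = S_0·∏_{j≠4}(α_4 − α_j) = 5·8 = 40 ≡ 7 (mod 11).
Step 5: correct position 4: c_4 = r_4 − e = 6 − 7 ≡ 10 (mod 11). Hence c = [2, 4, 0, 10, 7].
  Check: interpolating c through the α_i gives m(x) = 5 + 3·x (degree < 2) with m(α_i) = c_i for every i, so c is indeed a codeword.


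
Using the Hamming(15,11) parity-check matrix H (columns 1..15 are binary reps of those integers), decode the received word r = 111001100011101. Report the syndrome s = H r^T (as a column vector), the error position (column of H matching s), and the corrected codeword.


s = (0, 1, 0, 0)^T, error position = 4, corrected codeword c = 111101100011101

Compute s = H r^T mod 2 one row at a time:
  s_1 = 0 + 0 + 0 + 1 + 1 + 1 + 0 + 1 = 4 ≡ 0 (mod 2).
  s_2 = 0 + 0 + 1 + 1 + 1 + 1 + 0 + 1 = 5 ≡ 1 (mod 2).
  s_3 = 1 + 1 + 1 + 1 + 0 + 1 + 0 + 1 = 6 ≡ 0 (mod 2).
  s_4 = 1 + 1 + 0 + 1 + 0 + 1 + 1 + 1 = 6 ≡ 0 (mod 2).
s = (0, 1, 0, 0)^T — this equals column 4 of H (binary 0100), so error is at position 4.
Correct: flip bit 4 of r = 111001100011101 to get c = 111101100011101.


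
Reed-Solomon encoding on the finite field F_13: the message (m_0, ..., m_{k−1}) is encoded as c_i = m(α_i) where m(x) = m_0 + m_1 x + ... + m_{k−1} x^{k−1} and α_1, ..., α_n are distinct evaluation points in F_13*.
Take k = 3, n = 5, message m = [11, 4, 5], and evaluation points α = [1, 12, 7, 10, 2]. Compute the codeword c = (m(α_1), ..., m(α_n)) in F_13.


c = [7, 12, 11, 5, 0]

Message polynomial: m(x) = 11 + 4·x + 5·x^2 (mod 13).
For each evaluation point α_i, compute m(α_i) mod 13:
  α_1 = 1: Horner steps 5 → 9 → 7, so m(1) = 7.
  α_2 = 12: Horner steps 5 → 12 → 12, so m(12) = 12.
  α_3 = 7: Horner steps 5 → 0 → 11, so m(7) = 11.
  α_4 = 10: Horner steps 5 → 2 → 5, so m(10) = 5.
  α_5 = 2: Horner steps 5 → 1 → 0, so m(2) = 0.
Codeword c = [7, 12, 11, 5, 0] ∈ F_13^5.


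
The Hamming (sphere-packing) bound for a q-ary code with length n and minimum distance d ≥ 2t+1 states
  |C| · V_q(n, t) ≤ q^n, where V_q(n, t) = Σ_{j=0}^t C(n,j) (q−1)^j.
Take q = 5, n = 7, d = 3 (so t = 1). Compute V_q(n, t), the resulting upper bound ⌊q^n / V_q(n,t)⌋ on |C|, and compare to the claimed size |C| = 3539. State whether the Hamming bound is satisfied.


V_q(n, t) = 29, q^n = 78125, Hamming bound = 2693, |C| = 3539 > bound (violated).

Step 1: Compute V_q(n, t) = Σ_{j=0}^1 C(n, j) (q−1)^j.
  j = 0: C(7,0)·(4)^0 = 1·1 = 1.
  j = 1: C(7,1)·(4)^1 = 7·4 = 28.
  V_q(n, t) = 1 + 28 = 29.
Step 2: q^n = 5^7 = 78125.
Step 3: Hamming bound ⌊q^n / V_q(n,t)⌋ = ⌊78125/29⌋ = 2693.
Step 4: Compare |C| = 3539 to 2693: violated.
The claimed |C| lies above the Hamming bound, so no 5-ary code of length 7 with d ≥ 3 can have 3539 codewords.


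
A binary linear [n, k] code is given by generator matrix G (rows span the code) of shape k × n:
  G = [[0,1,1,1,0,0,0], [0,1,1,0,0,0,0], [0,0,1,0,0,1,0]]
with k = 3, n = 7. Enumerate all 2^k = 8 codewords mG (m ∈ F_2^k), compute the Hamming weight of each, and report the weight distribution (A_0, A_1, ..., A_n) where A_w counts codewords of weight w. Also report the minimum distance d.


Weight distribution: A_0 = 1, A_1 = 1, A_2 = 3, A_3 = 3. Minimum distance d = 1.

Enumerate all 2^3 = 8 messages m ∈ F_2^3.
For each, compute codeword c = mG in F_2^7, then tally its weight.
  m = 000 → c = 0000000, weight = 0.
  m = 100 → c = 0111000, weight = 3.
  m = 010 → c = 0110000, weight = 2.
  m = 110 → c = 0001000, weight = 1.
  m = 001 → c = 0010010, weight = 2.
  m = 101 → c = 0101010, weight = 3.
  m = 011 → c = 0100010, weight = 2.
  m = 111 → c = 0011010, weight = 3.
Tally weights:
  weight 0: 1 codewords.
  weight 1: 1 codewords.
  weight 2: 3 codewords.
  weight 3: 3 codewords.
Minimum distance d = smallest w > 0 with A_w > 0 = 1.
Sanity: Σ A_w = 8 = 2^3 = 8 ✓.


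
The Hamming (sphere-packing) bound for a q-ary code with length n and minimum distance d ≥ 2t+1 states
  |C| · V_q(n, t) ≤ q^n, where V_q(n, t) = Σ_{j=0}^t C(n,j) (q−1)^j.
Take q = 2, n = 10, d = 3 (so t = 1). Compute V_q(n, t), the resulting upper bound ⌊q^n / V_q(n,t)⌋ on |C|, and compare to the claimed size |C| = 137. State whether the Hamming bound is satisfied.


V_q(n, t) = 11, q^n = 1024, Hamming bound = 93, |C| = 137 > bound (violated).

Step 1: Compute V_q(n, t) = Σ_{j=0}^1 C(n, j) (q−1)^j.
  j = 0: C(10,0)·(1)^0 = 1·1 = 1.
  j = 1: C(10,1)·(1)^1 = 10·1 = 10.
  V_q(n, t) = 1 + 10 = 11.
Step 2: q^n = 2^10 = 1024.
Step 3: Hamming bound ⌊q^n / V_q(n,t)⌋ = ⌊1024/11⌋ = 93.
Step 4: Compare |C| = 137 to 93: violated.
The claimed |C| lies above the Hamming bound, so no 2-ary code of length 10 with d ≥ 3 can have 137 codewords.


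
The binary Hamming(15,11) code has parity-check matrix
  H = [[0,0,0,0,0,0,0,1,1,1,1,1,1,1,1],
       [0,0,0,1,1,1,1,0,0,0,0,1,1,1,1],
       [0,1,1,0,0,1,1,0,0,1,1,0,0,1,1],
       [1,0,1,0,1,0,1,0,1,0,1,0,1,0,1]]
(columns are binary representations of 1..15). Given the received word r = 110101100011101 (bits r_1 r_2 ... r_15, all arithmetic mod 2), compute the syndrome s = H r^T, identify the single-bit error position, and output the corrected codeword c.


s = (0, 0, 1, 1)^T, error position = 3, corrected codeword c = 111101100011101

Compute s = H r^T mod 2 one row at a time:
  s_1 = 0 + 0 + 0 + 1 + 1 + 1 + 0 + 1 = 4 ≡ 0 (mod 2).
  s_2 = 1 + 0 + 1 + 1 + 1 + 1 + 0 + 1 = 6 ≡ 0 (mod 2).
  s_3 = 1 + 0 + 1 + 1 + 0 + 1 + 0 + 1 = 5 ≡ 1 (mod 2).
  s_4 = 1 + 0 + 0 + 1 + 0 + 1 + 1 + 1 = 5 ≡ 1 (mod 2).
s = (0, 0, 1, 1)^T — this equals column 3 of H (binary 0011), so error is at position 3.
Correct: flip bit 3 of r = 110101100011101 to get c = 111101100011101.


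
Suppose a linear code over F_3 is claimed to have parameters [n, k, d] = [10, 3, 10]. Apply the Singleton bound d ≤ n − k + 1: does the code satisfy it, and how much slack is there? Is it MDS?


Singleton RHS = n − k + 1 = 8, slack = -2, bound violated (no such code; not MDS).

Singleton bound: d ≤ n − k + 1.
Here n = 10, k = 3, so n − k + 1 = 8.
Given d = 10, check d ≤ 8: NO.
Slack = (n − k + 1) − d = -2.
The slack is negative: d = 10 exceeds n − k + 1 = 8 by 2, so the Singleton bound is violated and no linear [10, 3, 10]_3 code can exist. In particular it is not MDS (MDS requires d = n − k + 1 exactly).
Description: the claimed parameters are [10, 3, 10]_3; such a code would be impossible (violates the Singleton bound).


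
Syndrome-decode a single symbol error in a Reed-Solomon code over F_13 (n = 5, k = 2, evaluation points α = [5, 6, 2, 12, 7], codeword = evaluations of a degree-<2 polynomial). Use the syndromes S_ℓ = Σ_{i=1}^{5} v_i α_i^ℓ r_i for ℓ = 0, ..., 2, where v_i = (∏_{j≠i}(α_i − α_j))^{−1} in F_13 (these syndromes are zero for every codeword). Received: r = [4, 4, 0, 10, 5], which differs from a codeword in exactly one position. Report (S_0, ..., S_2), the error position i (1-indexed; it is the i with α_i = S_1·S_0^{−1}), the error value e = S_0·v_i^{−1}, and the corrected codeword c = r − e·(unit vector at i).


S = (4, 7, 9), error at position 1, error magnitude e = 1, c = [3, 4, 0, 10, 5].

Step 1: column multipliers v_i = (∏_{j≠i}(α_i − α_j))^{−1} mod 13.
  i = 1 (α = 5): (5−6)(5−2)(5−12)(5−7) = (−1)·3·(−7)·(−2) = −42 ≡ 10, so v_1 = 10^{−1} = 4 (mod 13).
  i = 2 (α = 6): (6−5)(6−2)(6−12)(6−7) = 1·4·(−6)·(−1) = 24 ≡ 11, so v_2 = 11^{−1} = 6 (mod 13).
  i = 3 (α = 2): (2−5)(2−6)(2−12)(2−7) = (−3)·(−4)·(−10)·(−5) = 600 ≡ 2, so v_3 = 2^{−1} = 7 (mod 13).
  i = 4 (α = 12): (12−5)(12−6)(12−2)(12−7) = 7·6·10·5 = 2100 ≡ 7, so v_4 = 7^{−1} = 2 (mod 13).
  i = 5 (α = 7): (7−5)(7−6)(7−2)(7−12) = 2·1·5·(−5) = −50 ≡ 2, so v_5 = 2^{−1} = 7 (mod 13).
  v = [4, 6, 7, 2, 7].
Step 2: syndromes of r = [4, 4, 0, 10, 5] (all sums mod 13).
  S_0 = Σ v_i r_i = 4·4 + 6·4 + 7·0 + 2·10 + 7·5 = 95 ≡ 4.
  S_1 = Σ v_i α_i r_i = 4·5·4 + 6·6·4 + 7·2·0 + 2·12·10 + 7·7·5 = 709 ≡ 7.
  α_i^2 mod 13 = [12, 10, 4, 1, 10].
  S_2 = Σ v_i α_i^2 r_i = 4·12·4 + 6·10·4 + 7·4·0 + 2·1·10 + 7·10·5 = 802 ≡ 9.
  S = (4, 7, 9) ≠ 0, so r is not a codeword (an error is present).
Step 3: locate the error. For a single error e at position i, S_ℓ = v_i·e·α_i^ℓ, so α_err = S_1/S_0.
  S_0^{−1} = 4^{−1} = 10 (mod 13), so α_err = 7·10 = 70 ≡ 5 = α_1. Error position i = 1.
  Consistency check: S_2/S_1 = 9·2 = 18 ≡ 5 = α_err ✓ (single-error assumption holds).
Step 4: error magnitude e = S_0/v_1 = S_0·∏_{j≠1}(α_1 − α_j) = 4·10 = 40 ≡ 1 (mod 13).
Step 5: correct position 1: c_1 = r_1 − e = 4 − 1 ≡ 3 (mod 13). Hence c = [3, 4, 0, 10, 5].
  Check: interpolating c through the α_i gives m(x) = 11 + 1·x (degree < 2) with m(α_i) = c_i for every i, so c is indeed a codeword.


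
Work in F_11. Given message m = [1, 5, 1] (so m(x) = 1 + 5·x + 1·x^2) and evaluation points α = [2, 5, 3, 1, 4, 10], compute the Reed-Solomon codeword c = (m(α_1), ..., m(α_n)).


c = [4, 7, 3, 7, 4, 8]

Message polynomial: m(x) = 1 + 5·x + 1·x^2 (mod 11).
For each evaluation point α_i, compute m(α_i) mod 11:
  α_1 = 2: Horner steps 1 → 7 → 4, so m(2) = 4.
  α_2 = 5: Horner steps 1 → 10 → 7, so m(5) = 7.
  α_3 = 3: Horner steps 1 → 8 → 3, so m(3) = 3.
  α_4 = 1: Horner steps 1 → 6 → 7, so m(1) = 7.
  α_5 = 4: Horner steps 1 → 9 → 4, so m(4) = 4.
  α_6 = 10: Horner steps 1 → 4 → 8, so m(10) = 8.
Codeword c = [4, 7, 3, 7, 4, 8] ∈ F_11^6.


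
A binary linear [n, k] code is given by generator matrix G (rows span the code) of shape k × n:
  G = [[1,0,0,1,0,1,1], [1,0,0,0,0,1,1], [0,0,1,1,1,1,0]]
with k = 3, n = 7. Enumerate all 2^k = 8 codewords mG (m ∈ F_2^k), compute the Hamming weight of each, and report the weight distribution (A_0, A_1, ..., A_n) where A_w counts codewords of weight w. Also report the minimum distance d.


Weight distribution: A_0 = 1, A_1 = 1, A_3 = 2, A_4 = 3, A_5 = 1. Minimum distance d = 1.

Enumerate all 2^3 = 8 messages m ∈ F_2^3.
For each, compute codeword c = mG in F_2^7, then tally its weight.
  m = 000 → c = 0000000, weight = 0.
  m = 100 → c = 1001011, weight = 4.
  m = 010 → c = 1000011, weight = 3.
  m = 110 → c = 0001000, weight = 1.
  m = 001 → c = 0011110, weight = 4.
  m = 101 → c = 1010101, weight = 4.
  m = 011 → c = 1011101, weight = 5.
  m = 111 → c = 0010110, weight = 3.
Tally weights:
  weight 0: 1 codewords.
  weight 1: 1 codewords.
  weight 3: 2 codewords.
  weight 4: 3 codewords.
  weight 5: 1 codewords.
Minimum distance d = smallest w > 0 with A_w > 0 = 1.
Sanity: Σ A_w = 8 = 2^3 = 8 ✓.


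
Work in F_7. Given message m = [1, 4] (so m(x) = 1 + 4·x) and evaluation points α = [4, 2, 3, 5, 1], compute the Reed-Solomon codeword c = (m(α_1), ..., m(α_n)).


c = [3, 2, 6, 0, 5]

Message polynomial: m(x) = 1 + 4·x (mod 7).
For each evaluation point α_i, compute m(α_i) mod 7:
  α_1 = 4: Horner steps 4 → 3, so m(4) = 3.
  α_2 = 2: Horner steps 4 → 2, so m(2) = 2.
  α_3 = 3: Horner steps 4 → 6, so m(3) = 6.
  α_4 = 5: Horner steps 4 → 0, so m(5) = 0.
  α_5 = 1: Horner steps 4 → 5, so m(1) = 5.
Codeword c = [3, 2, 6, 0, 5] ∈ F_7^5.


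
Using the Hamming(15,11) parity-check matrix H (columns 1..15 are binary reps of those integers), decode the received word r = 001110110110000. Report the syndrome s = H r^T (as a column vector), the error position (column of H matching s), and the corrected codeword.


s = (1, 1, 0, 0)^T, error position = 12, corrected codeword c = 001110110111000

Compute s = H r^T mod 2 one row at a time:
  s_1 = 1 + 0 + 1 + 1 + 0 + 0 + 0 + 0 = 3 ≡ 1 (mod 2).
  s_2 = 1 + 1 + 0 + 1 + 0 + 0 + 0 + 0 = 3 ≡ 1 (mod 2).
  s_3 = 0 + 1 + 0 + 1 + 1 + 1 + 0 + 0 = 4 ≡ 0 (mod 2).
  s_4 = 0 + 1 + 1 + 1 + 0 + 1 + 0 + 0 = 4 ≡ 0 (mod 2).
s = (1, 1, 0, 0)^T — this equals column 12 of H (binary 1100), so error is at position 12.
Correct: flip bit 12 of r = 001110110110000 to get c = 001110110111000.


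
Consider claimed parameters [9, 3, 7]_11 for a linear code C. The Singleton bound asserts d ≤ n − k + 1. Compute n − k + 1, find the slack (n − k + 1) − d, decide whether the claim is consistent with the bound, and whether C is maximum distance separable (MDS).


Singleton RHS = n − k + 1 = 7, slack = 0, bound satisfied, MDS.

Singleton bound: d ≤ n − k + 1.
Here n = 9, k = 3, so n − k + 1 = 7.
Given d = 7, check d ≤ 7: YES.
Slack = (n − k + 1) − d = 0.
The code is MDS (slack = 0).
Description: the claimed parameters are [9, 3, 7]_11; such a code would be MDS (meets Singleton bound).


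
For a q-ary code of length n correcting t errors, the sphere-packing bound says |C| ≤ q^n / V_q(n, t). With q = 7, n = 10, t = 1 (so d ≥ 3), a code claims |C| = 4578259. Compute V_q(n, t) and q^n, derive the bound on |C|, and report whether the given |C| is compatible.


V_q(n, t) = 61, q^n = 282475249, Hamming bound = 4630741, |C| = 4578259 ≤ bound (satisfied).

Step 1: Compute V_q(n, t) = Σ_{j=0}^1 C(n, j) (q−1)^j.
  j = 0: C(10,0)·(6)^0 = 1·1 = 1.
  j = 1: C(10,1)·(6)^1 = 10·6 = 60.
  V_q(n, t) = 1 + 60 = 61.
Step 2: q^n = 7^10 = 282475249.
Step 3: Hamming bound ⌊q^n / V_q(n,t)⌋ = ⌊282475249/61⌋ = 4630741.
Step 4: Compare |C| = 4578259 to 4630741: satisfied.
The claimed |C| lies below the Hamming bound.


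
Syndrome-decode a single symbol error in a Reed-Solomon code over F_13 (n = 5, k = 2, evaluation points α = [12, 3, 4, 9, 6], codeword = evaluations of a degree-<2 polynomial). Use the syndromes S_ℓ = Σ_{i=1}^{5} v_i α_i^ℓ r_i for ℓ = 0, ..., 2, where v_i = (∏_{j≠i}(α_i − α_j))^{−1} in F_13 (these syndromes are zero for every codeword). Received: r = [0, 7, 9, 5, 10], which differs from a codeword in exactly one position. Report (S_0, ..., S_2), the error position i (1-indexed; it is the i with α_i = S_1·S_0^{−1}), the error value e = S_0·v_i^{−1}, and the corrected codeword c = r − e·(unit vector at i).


S = (3, 9, 1), error at position 2, error magnitude e = 5, c = [0, 2, 9, 5, 10].

Step 1: column multipliers v_i = (∏_{j≠i}(α_i − α_j))^{−1} mod 13.
  i = 1 (α = 12): (12−3)(12−4)(12−9)(12−6) = 9·8·3·6 = 1296 ≡ 9, so v_1 = 9^{−1} = 3 (mod 13).
  i = 2 (α = 3): (3−12)(3−4)(3−9)(3−6) = (−9)·(−1)·(−6)·(−3) = 162 ≡ 6, so v_2 = 6^{−1} = 11 (mod 13).
  i = 3 (α = 4): (4−12)(4−3)(4−9)(4−6) = (−8)·1·(−5)·(−2) = −80 ≡ 11, so v_3 = 11^{−1} = 6 (mod 13).
  i = 4 (α = 9): (9−12)(9−3)(9−4)(9−6) = (−3)·6·5·3 = −270 ≡ 3, so v_4 = 3^{−1} = 9 (mod 13).
  i = 5 (α = 6): (6−12)(6−3)(6−4)(6−9) = (−6)·3·2·(−3) = 108 ≡ 4, so v_5 = 4^{−1} = 10 (mod 13).
  v = [3, 11, 6, 9, 10].
Step 2: syndromes of r = [0, 7, 9, 5, 10] (all sums mod 13).
  S_0 = Σ v_i r_i = 3·0 + 11·7 + 6·9 + 9·5 + 10·10 = 276 ≡ 3.
  S_1 = Σ v_i α_i r_i = 3·12·0 + 11·3·7 + 6·4·9 + 9·9·5 + 10·6·10 = 1452 ≡ 9.
  α_i^2 mod 13 = [1, 9, 3, 3, 10].
  S_2 = Σ v_i α_i^2 r_i = 3·1·0 + 11·9·7 + 6·3·9 + 9·3·5 + 10·10·10 = 1990 ≡ 1.
  S = (3, 9, 1) ≠ 0, so r is not a codeword (an error is present).
Step 3: locate the error. For a single error e at position i, S_ℓ = v_i·e·α_i^ℓ, so α_err = S_1/S_0.
  S_0^{−1} = 3^{−1} = 9 (mod 13), so α_err = 9·9 = 81 ≡ 3 = α_2. Error position i = 2.
  Consistency check: S_2/S_1 = 1·3 = 3 ≡ 3 = α_err ✓ (single-error assumption holds).
Step 4: error magnitude e = S_0/v_2 = S_0·∏_{j≠2}(α_2 − α_j) = 3·6 = 18 ≡ 5 (mod 13).
Step 5: correct position 2: c_2 = r_2 − e = 7 − 5 ≡ 2 (mod 13). Hence c = [0, 2, 9, 5, 10].
  Check: interpolating c through the α_i gives m(x) = 7 + 7·x (degree < 2) with m(α_i) = c_i for every i, so c is indeed a codeword.


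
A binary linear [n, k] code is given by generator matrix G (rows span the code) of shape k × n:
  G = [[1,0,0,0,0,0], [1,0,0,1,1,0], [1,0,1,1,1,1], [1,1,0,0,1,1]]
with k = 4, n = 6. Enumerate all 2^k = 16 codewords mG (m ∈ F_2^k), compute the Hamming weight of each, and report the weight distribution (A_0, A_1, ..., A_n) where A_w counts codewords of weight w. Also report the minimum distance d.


Weight distribution: A_0 = 1, A_1 = 1, A_2 = 2, A_3 = 6, A_4 = 5, A_5 = 1. Minimum distance d = 1.

Enumerate all 2^4 = 16 messages m ∈ F_2^4.
For each, compute codeword c = mG in F_2^6, then tally its weight.
  m = 0000 → c = 000000, weight = 0.
  m = 1000 → c = 100000, weight = 1.
  m = 0100 → c = 100110, weight = 3.
  m = 1100 → c = 000110, weight = 2.
  m = 0010 → c = 101111, weight = 5.
  m = 1010 → c = 001111, weight = 4.
  m = 0110 → c = 001001, weight = 2.
  m = 1110 → c = 101001, weight = 3.
  m = 0001 → c = 110011, weight = 4.
  m = 1001 → c = 010011, weight = 3.
  m = 0101 → c = 010101, weight = 3.
  m = 1101 → c = 110101, weight = 4.
  m = 0011 → c = 011100, weight = 3.
  m = 1011 → c = 111100, weight = 4.
  m = 0111 → c = 111010, weight = 4.
  m = 1111 → c = 011010, weight = 3.
Tally weights:
  weight 0: 1 codewords.
  weight 1: 1 codewords.
  weight 2: 2 codewords.
  weight 3: 6 codewords.
  weight 4: 5 codewords.
  weight 5: 1 codewords.
Minimum distance d = smallest w > 0 with A_w > 0 = 1.
Sanity: Σ A_w = 16 = 2^4 = 16 ✓.


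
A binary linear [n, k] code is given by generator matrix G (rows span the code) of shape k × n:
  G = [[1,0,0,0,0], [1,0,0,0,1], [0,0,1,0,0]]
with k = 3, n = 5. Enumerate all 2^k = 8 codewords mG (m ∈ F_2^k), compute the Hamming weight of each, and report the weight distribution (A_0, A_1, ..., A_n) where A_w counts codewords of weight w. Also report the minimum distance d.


Weight distribution: A_0 = 1, A_1 = 3, A_2 = 3, A_3 = 1. Minimum distance d = 1.

Enumerate all 2^3 = 8 messages m ∈ F_2^3.
For each, compute codeword c = mG in F_2^5, then tally its weight.
  m = 000 → c = 00000, weight = 0.
  m = 100 → c = 10000, weight = 1.
  m = 010 → c = 10001, weight = 2.
  m = 110 → c = 00001, weight = 1.
  m = 001 → c = 00100, weight = 1.
  m = 101 → c = 10100, weight = 2.
  m = 011 → c = 10101, weight = 3.
  m = 111 → c = 00101, weight = 2.
Tally weights:
  weight 0: 1 codewords.
  weight 1: 3 codewords.
  weight 2: 3 codewords.
  weight 3: 1 codewords.
Minimum distance d = smallest w > 0 with A_w > 0 = 1.
Sanity: Σ A_w = 8 = 2^3 = 8 ✓.


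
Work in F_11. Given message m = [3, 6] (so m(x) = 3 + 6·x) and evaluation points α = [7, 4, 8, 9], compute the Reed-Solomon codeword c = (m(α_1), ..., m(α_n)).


c = [1, 5, 7, 2]

Message polynomial: m(x) = 3 + 6·x (mod 11).
For each evaluation point α_i, compute m(α_i) mod 11:
  α_1 = 7: Horner steps 6 → 1, so m(7) = 1.
  α_2 = 4: Horner steps 6 → 5, so m(4) = 5.
  α_3 = 8: Horner steps 6 → 7, so m(8) = 7.
  α_4 = 9: Horner steps 6 → 2, so m(9) = 2.
Codeword c = [1, 5, 7, 2] ∈ F_11^4.


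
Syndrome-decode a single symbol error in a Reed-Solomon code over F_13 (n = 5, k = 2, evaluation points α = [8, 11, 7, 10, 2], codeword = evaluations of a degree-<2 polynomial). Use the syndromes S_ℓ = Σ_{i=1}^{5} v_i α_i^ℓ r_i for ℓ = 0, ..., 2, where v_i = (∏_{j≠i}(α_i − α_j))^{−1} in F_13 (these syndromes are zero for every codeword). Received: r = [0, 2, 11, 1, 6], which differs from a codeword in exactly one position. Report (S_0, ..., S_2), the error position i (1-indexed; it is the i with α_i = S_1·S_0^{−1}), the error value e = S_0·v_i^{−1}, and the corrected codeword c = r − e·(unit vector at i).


S = (4, 6, 9), error at position 1, error magnitude e = 1, c = [12, 2, 11, 1, 6].

Step 1: column multipliers v_i = (∏_{j≠i}(α_i − α_j))^{−1} mod 13.
  i = 1 (α = 8): (8−11)(8−7)(8−10)(8−2) = (−3)·1·(−2)·6 = 36 ≡ 10, so v_1 = 10^{−1} = 4 (mod 13).
  i = 2 (α = 11): (11−8)(11−7)(11−10)(11−2) = 3·4·1·9 = 108 ≡ 4, so v_2 = 4^{−1} = 10 (mod 13).
  i = 3 (α = 7): (7−8)(7−11)(7−10)(7−2) = (−1)·(−4)·(−3)·5 = −60 ≡ 5, so v_3 = 5^{−1} = 8 (mod 13).
  i = 4 (α = 10): (10−8)(10−11)(10−7)(10−2) = 2·(−1)·3·8 = −48 ≡ 4, so v_4 = 4^{−1} = 10 (mod 13).
  i = 5 (α = 2): (2−8)(2−11)(2−7)(2−10) = (−6)·(−9)·(−5)·(−8) = 2160 ≡ 2, so v_5 = 2^{−1} = 7 (mod 13).
  v = [4, 10, 8, 10, 7].
Step 2: syndromes of r = [0, 2, 11, 1, 6] (all sums mod 13).
  S_0 = Σ v_i r_i = 4·0 + 10·2 + 8·11 + 10·1 + 7·6 = 160 ≡ 4.
  S_1 = Σ v_i α_i r_i = 4·8·0 + 10·11·2 + 8·7·11 + 10·10·1 + 7·2·6 = 1020 ≡ 6.
  α_i^2 mod 13 = [12, 4, 10, 9, 4].
  S_2 = Σ v_i α_i^2 r_i = 4·12·0 + 10·4·2 + 8·10·11 + 10·9·1 + 7·4·6 = 1218 ≡ 9.
  S = (4, 6, 9) ≠ 0, so r is not a codeword (an error is present).
Step 3: locate the error. For a single error e at position i, S_ℓ = v_i·e·α_i^ℓ, so α_err = S_1/S_0.
  S_0^{−1} = 4^{−1} = 10 (mod 13), so α_err = 6·10 = 60 ≡ 8 = α_1. Error position i = 1.
  Consistency check: S_2/S_1 = 9·11 = 99 ≡ 8 = α_err ✓ (single-error assumption holds).
Step 4: error magnitude e = S_0/v_1 = S_0·∏_{j≠1}(α_1 − α_j) = 4·10 = 40 ≡ 1 (mod 13).
Step 5: correct position 1: c_1 = r_1 − e = 0 − 1 ≡ 12 (mod 13). Hence c = [12, 2, 11, 1, 6].
  Check: interpolating c through the α_i gives m(x) = 4 + 1·x (degree < 2) with m(α_i) = c_i for every i, so c is indeed a codeword.


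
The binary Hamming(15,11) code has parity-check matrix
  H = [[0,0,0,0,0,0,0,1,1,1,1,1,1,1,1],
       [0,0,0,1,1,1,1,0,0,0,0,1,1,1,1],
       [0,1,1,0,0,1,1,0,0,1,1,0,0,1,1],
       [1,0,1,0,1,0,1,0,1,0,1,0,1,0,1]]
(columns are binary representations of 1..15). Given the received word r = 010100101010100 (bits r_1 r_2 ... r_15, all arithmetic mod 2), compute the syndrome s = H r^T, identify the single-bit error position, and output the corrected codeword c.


s = (1, 1, 1, 0)^T, error position = 14, corrected codeword c = 010100101010110

Compute s = H r^T mod 2 one row at a time:
  s_1 = 0 + 1 + 0 + 1 + 0 + 1 + 0 + 0 = 3 ≡ 1 (mod 2).
  s_2 = 1 + 0 + 0 + 1 + 0 + 1 + 0 + 0 = 3 ≡ 1 (mod 2).
  s_3 = 1 + 0 + 0 + 1 + 0 + 1 + 0 + 0 = 3 ≡ 1 (mod 2).
  s_4 = 0 + 0 + 0 + 1 + 1 + 1 + 1 + 0 = 4 ≡ 0 (mod 2).
s = (1, 1, 1, 0)^T — this equals column 14 of H (binary 1110), so error is at position 14.
Correct: flip bit 14 of r = 010100101010100 to get c = 010100101010110.


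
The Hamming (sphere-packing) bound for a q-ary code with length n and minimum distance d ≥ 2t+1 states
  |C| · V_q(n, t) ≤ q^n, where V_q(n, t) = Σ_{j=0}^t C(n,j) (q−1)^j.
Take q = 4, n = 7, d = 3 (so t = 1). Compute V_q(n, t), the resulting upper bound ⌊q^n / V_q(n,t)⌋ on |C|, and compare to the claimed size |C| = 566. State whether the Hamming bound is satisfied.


V_q(n, t) = 22, q^n = 16384, Hamming bound = 744, |C| = 566 ≤ bound (satisfied).

Step 1: Compute V_q(n, t) = Σ_{j=0}^1 C(n, j) (q−1)^j.
  j = 0: C(7,0)·(3)^0 = 1·1 = 1.
  j = 1: C(7,1)·(3)^1 = 7·3 = 21.
  V_q(n, t) = 1 + 21 = 22.
Step 2: q^n = 4^7 = 16384.
Step 3: Hamming bound ⌊q^n / V_q(n,t)⌋ = ⌊16384/22⌋ = 744.
Step 4: Compare |C| = 566 to 744: satisfied.
The claimed |C| lies below the Hamming bound.


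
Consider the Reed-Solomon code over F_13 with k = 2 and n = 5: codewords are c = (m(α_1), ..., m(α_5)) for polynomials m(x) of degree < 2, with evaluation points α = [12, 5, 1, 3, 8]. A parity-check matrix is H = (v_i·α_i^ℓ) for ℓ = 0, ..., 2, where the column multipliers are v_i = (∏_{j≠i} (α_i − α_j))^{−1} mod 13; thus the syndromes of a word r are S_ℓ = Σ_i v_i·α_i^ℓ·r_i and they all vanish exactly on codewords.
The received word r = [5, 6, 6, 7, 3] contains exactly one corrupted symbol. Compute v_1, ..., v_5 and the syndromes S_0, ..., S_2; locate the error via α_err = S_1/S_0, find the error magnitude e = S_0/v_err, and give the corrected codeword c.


S = (2, 10, 11), error at position 2, error magnitude e = 11, c = [5, 8, 6, 7, 3].

Step 1: column multipliers v_i = (∏_{j≠i}(α_i − α_j))^{−1} mod 13.
  i = 1 (α = 12): (12−5)(12−1)(12−3)(12−8) = 7·11·9·4 = 2772 ≡ 3, so v_1 = 3^{−1} = 9 (mod 13).
  i = 2 (α = 5): (5−12)(5−1)(5−3)(5−8) = (−7)·4·2·(−3) = 168 ≡ 12, so v_2 = 12^{−1} = 12 (mod 13).
  i = 3 (α = 1): (1−12)(1−5)(1−3)(1−8) = (−11)·(−4)·(−2)·(−7) = 616 ≡ 5, so v_3 = 5^{−1} = 8 (mod 13).
  i = 4 (α = 3): (3−12)(3−5)(3−1)(3−8) = (−9)·(−2)·2·(−5) = −180 ≡ 2, so v_4 = 2^{−1} = 7 (mod 13).
  i = 5 (α = 8): (8−12)(8−5)(8−1)(8−3) = (−4)·3·7·5 = −420 ≡ 9, so v_5 = 9^{−1} = 3 (mod 13).
  v = [9, 12, 8, 7, 3].
Step 2: syndromes of r = [5, 6, 6, 7, 3] (all sums mod 13).
  S_0 = Σ v_i r_i = 9·5 + 12·6 + 8·6 + 7·7 + 3·3 = 223 ≡ 2.
  S_1 = Σ v_i α_i r_i = 9·12·5 + 12·5·6 + 8·1·6 + 7·3·7 + 3·8·3 = 1167 ≡ 10.
  α_i^2 mod 13 = [1, 12, 1, 9, 12].
  S_2 = Σ v_i α_i^2 r_i = 9·1·5 + 12·12·6 + 8·1·6 + 7·9·7 + 3·12·3 = 1506 ≡ 11.
  S = (2, 10, 11) ≠ 0, so r is not a codeword (an error is present).
Step 3: locate the error. For a single error e at position i, S_ℓ = v_i·e·α_i^ℓ, so α_err = S_1/S_0.
  S_0^{−1} = 2^{−1} = 7 (mod 13), so α_err = 10·7 = 70 ≡ 5 = α_2. Error position i = 2.
  Consistency check: S_2/S_1 = 11·4 = 44 ≡ 5 = α_err ✓ (single-error assumption holds).
Step 4: error magnitude e = S_0/v_2 = S_0·∏_{j≠2}(α_2 − α_j) = 2·12 = 24 ≡ 11 (mod 13).
Step 5: correct position 2: c_2 = r_2 − e = 6 − 11 ≡ 8 (mod 13). Hence c = [5, 8, 6, 7, 3].
  Check: interpolating c through the α_i gives m(x) = 12 + 7·x (degree < 2) with m(α_i) = c_i for every i, so c is indeed a codeword.
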